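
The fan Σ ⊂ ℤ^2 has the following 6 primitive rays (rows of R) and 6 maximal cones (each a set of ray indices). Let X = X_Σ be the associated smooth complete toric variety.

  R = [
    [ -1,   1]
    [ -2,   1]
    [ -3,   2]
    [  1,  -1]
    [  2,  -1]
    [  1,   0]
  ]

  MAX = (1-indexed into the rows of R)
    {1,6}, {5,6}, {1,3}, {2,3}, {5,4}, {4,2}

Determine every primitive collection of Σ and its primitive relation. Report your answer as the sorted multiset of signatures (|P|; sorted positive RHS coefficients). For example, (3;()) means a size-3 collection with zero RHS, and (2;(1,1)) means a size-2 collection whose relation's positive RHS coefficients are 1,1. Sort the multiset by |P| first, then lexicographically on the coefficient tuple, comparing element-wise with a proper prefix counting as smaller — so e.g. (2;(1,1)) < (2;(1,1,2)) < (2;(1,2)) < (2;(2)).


Primitive collections (9):

  • {1,4}:  v_{1} + v_{4} = 0 — sig = (2;())
  • {2,5}:  v_{2} + v_{5} = 0 — sig = (2;())
  • {1,2}:  v_{1} + v_{2} = v_{3} — sig = (2;(1))
  • {1,5}:  v_{1} + v_{5} = v_{6} — sig = (2;(1))
  • {2,6}:  v_{2} + v_{6} = v_{1} — sig = (2;(1))
  • {3,4}:  v_{3} + v_{4} = v_{2} — sig = (2;(1))
  • {3,5}:  v_{3} + v_{5} = v_{1} — sig = (2;(1))
  • {4,6}:  v_{4} + v_{6} = v_{5} — sig = (2;(1))
  • {3,6}:  v_{3} + v_{6} = 2·v_{1} — sig = (2;(2))

Signatures (|P|; sorted positive RHS coefficients), sorted:
[(2;()), (2;()), (2;(1)), (2;(1)), (2;(1)), (2;(1)), (2;(1)), (2;(1)), (2;(2))]


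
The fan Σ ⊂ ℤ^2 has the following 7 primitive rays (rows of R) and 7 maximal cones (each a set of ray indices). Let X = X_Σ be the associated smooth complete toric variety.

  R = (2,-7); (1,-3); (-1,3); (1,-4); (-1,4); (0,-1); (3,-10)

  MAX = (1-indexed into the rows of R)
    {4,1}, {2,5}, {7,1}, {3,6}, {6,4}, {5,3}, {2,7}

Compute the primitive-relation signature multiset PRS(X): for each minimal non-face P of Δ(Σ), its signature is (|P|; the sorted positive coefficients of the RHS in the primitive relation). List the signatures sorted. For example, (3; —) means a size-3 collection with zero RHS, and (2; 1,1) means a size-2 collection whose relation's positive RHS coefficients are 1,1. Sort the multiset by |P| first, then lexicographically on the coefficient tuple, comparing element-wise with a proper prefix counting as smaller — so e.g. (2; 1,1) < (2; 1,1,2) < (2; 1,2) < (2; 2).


Σ has 14 primitive collections:

  {2,3}:  v_{2} + v_{3} = 0 ; sig = (2; —)
  {4,5}:  v_{4} + v_{5} = 0 ; sig = (2; —)
  {1,2}:  v_{1} + v_{2} = v_{7} ; sig = (2; 1)
  {1,3}:  v_{1} + v_{3} = v_{4} ; sig = (2; 1)
  {1,5}:  v_{1} + v_{5} = v_{2} ; sig = (2; 1)
  {2,4}:  v_{2} + v_{4} = v_{1} ; sig = (2; 1)
  {2,6}:  v_{2} + v_{6} = v_{4} ; sig = (2; 1)
  {3,4}:  v_{3} + v_{4} = v_{6} ; sig = (2; 1)
  {3,7}:  v_{3} + v_{7} = v_{1} ; sig = (2; 1)
  {5,6}:  v_{5} + v_{6} = v_{3} ; sig = (2; 1)
  {6,7}:  v_{6} + v_{7} = v_{1} + v_{4} ; sig = (2; 1,1)
  {1,6}:  v_{1} + v_{6} = 2·v_{4} ; sig = (2; 2)
  {4,7}:  v_{4} + v_{7} = 2·v_{1} ; sig = (2; 2)
  {5,7}:  v_{5} + v_{7} = 2·v_{2} ; sig = (2; 2)

Signatures (|P|; sorted positive RHS coefficients), sorted:
    (2; —)
    (2; —)
    (2; 1)
    (2; 1)
    (2; 1)
    (2; 1)
    (2; 1)
    (2; 1)
    (2; 1)
    (2; 1)
    (2; 1,1)
    (2; 2)
    (2; 2)
    (2; 2)


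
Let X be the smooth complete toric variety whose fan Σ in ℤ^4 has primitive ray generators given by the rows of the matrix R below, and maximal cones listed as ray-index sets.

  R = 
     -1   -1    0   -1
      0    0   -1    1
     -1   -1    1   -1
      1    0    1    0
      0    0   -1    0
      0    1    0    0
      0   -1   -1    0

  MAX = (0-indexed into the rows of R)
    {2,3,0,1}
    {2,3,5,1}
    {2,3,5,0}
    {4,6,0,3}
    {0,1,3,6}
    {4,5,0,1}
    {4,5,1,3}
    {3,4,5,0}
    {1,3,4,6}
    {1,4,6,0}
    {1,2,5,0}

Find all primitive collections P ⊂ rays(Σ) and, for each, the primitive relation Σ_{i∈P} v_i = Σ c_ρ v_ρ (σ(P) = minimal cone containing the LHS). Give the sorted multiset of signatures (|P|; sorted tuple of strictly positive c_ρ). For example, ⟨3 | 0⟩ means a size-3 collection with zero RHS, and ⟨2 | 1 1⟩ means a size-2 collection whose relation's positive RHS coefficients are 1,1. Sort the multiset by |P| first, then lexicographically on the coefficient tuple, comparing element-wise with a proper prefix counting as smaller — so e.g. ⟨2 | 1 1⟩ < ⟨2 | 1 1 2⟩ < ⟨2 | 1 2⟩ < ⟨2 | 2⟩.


Primitive collections (5):

  P = {2,4}:  v_{2} + v_{4} = v_{0} ; sig = ⟨2 | 1⟩
  P = {5,6}:  v_{5} + v_{6} = v_{4} ; sig = ⟨2 | 1⟩
  P = {2,6}:  v_{2} + v_{6} = 2·v_{0} + v_{1} + v_{3} ; sig = ⟨2 | 1 1 2⟩
  P = {0,1,3,5}:  v_{0} + v_{1} + v_{3} + v_{5} = 0 ; sig = ⟨4 | 0⟩
  P = {0,1,3,4}:  v_{0} + v_{1} + v_{3} + v_{4} = v_{6} ; sig = ⟨4 | 1⟩

so the primitive-relation signature multiset is
{ ⟨2 | 1⟩ ×2,  ⟨2 | 1 1 2⟩,  ⟨4 | 0⟩,  ⟨4 | 1⟩ }


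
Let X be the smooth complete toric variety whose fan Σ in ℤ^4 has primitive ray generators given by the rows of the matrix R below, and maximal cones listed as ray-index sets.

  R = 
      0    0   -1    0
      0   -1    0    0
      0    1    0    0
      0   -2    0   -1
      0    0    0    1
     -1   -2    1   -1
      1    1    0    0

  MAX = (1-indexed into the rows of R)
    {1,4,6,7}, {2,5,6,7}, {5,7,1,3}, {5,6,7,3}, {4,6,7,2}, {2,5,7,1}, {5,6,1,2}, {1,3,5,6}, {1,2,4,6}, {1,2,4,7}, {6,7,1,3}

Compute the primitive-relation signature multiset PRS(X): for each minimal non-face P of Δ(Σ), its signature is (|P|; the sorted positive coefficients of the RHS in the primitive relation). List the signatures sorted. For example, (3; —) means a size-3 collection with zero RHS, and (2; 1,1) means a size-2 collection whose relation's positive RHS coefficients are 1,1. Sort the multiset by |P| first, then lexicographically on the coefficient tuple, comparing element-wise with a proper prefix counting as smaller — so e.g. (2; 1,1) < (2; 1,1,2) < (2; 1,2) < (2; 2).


5 minimal non-faces of Δ(Σ) (on 7 rays):

  • {2,3}:  v_{2} + v_{3} = 0 — sig = (2; —)
  • {3,4}:  v_{3} + v_{4} = v_{1} + v_{6} + v_{7} — sig = (2; 1,1,1)
  • {4,5}:  v_{4} + v_{5} = 2·v_{2} — sig = (2; 2)
  • {1,2,6,7}:  v_{1} + v_{2} + v_{6} + v_{7} = v_{4} — sig = (4; 1)
  • {1,5,6,7}:  v_{1} + v_{5} + v_{6} + v_{7} = v_{2} — sig = (4; 1)

Hence PRS(X_Σ) =
{ (2; —),  (2; 1,1,1),  (2; 2),  (4; 1) ×2 }


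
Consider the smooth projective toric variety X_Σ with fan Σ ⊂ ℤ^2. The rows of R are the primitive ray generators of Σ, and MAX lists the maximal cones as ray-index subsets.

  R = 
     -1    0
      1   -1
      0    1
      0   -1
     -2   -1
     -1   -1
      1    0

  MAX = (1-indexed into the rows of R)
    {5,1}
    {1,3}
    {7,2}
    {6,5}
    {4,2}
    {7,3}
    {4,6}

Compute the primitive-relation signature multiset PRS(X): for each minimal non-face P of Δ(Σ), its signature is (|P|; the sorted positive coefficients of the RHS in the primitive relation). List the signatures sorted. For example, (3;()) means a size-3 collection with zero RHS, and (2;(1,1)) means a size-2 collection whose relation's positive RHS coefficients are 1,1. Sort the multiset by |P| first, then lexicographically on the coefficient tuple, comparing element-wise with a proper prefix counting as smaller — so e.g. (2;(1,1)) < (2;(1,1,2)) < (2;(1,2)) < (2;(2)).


The 14 primitive collections of Σ (r=7, n=2):

  • {1,7}:  v_{1} + v_{7} = 0 ; sig = (2;())
  • {3,4}:  v_{3} + v_{4} = 0 ; sig = (2;())
  • {1,2}:  v_{1} + v_{2} = v_{4} ; sig = (2;(1))
  • {1,4}:  v_{1} + v_{4} = v_{6} ; sig = (2;(1))
  • {1,6}:  v_{1} + v_{6} = v_{5} ; sig = (2;(1))
  • {2,3}:  v_{2} + v_{3} = v_{7} ; sig = (2;(1))
  • {3,6}:  v_{3} + v_{6} = v_{1} ; sig = (2;(1))
  • {4,7}:  v_{4} + v_{7} = v_{2} ; sig = (2;(1))
  • {5,7}:  v_{5} + v_{7} = v_{6} ; sig = (2;(1))
  • {6,7}:  v_{6} + v_{7} = v_{4} ; sig = (2;(1))
  • {2,5}:  v_{2} + v_{5} = v_{4} + v_{6} ; sig = (2;(1,1))
  • {2,6}:  v_{2} + v_{6} = 2·v_{4} ; sig = (2;(2))
  • {3,5}:  v_{3} + v_{5} = 2·v_{1} ; sig = (2;(2))
  • {4,5}:  v_{4} + v_{5} = 2·v_{6} ; sig = (2;(2))

so the primitive-relation signature multiset is
    (2;())
    (2;())
    (2;(1))
    (2;(1))
    (2;(1))
    (2;(1))
    (2;(1))
    (2;(1))
    (2;(1))
    (2;(1))
    (2;(1,1))
    (2;(2))
    (2;(2))
    (2;(2))


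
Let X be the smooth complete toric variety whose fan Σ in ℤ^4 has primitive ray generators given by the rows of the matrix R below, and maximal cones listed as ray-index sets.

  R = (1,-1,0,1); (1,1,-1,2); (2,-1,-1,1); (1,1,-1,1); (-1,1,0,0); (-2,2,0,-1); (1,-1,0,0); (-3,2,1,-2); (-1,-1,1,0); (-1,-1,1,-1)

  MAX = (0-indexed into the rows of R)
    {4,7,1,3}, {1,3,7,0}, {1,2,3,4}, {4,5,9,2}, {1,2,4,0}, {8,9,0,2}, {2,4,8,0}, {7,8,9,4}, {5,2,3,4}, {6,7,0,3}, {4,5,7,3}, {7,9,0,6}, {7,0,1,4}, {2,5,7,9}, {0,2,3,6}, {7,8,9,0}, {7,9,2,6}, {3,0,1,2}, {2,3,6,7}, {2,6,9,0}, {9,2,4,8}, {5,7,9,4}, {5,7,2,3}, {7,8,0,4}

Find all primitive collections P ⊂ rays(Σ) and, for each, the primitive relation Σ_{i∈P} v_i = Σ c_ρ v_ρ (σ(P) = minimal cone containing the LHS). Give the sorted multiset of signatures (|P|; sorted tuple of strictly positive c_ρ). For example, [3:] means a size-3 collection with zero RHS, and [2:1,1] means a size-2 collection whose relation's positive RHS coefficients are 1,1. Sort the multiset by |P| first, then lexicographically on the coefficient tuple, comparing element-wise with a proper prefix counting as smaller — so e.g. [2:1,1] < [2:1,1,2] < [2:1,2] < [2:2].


|primitive collections| = 17. Relations:

  P = {3,9}:  v_{3} + v_{9} = 0 ; sig = [2:]
  P = {4,6}:  v_{4} + v_{6} = 0 ; sig = [2:]
  P = {0,5}:  v_{0} + v_{5} = v_{4} ; sig = [2:1]
  P = {1,6}:  v_{1} + v_{6} = v_{0} + v_{3} ; sig = [2:1,1]
  P = {1,9}:  v_{1} + v_{9} = v_{0} + v_{4} ; sig = [2:1,1]
  P = {3,8}:  v_{3} + v_{8} = v_{0} + v_{4} ; sig = [2:1,1]
  P = {5,6}:  v_{5} + v_{6} = v_{2} + v_{7} ; sig = [2:1,1]
  P = {6,8}:  v_{6} + v_{8} = v_{0} + v_{9} ; sig = [2:1,1]
  P = {1,5}:  v_{1} + v_{5} = v_{3} + 2·v_{4} ; sig = [2:1,2]
  P = {5,8}:  v_{5} + v_{8} = 2·v_{4} + v_{9} ; sig = [2:1,2]
  P = {1,8}:  v_{1} + v_{8} = 2·v_{0} + 2·v_{4} ; sig = [2:2,2]
  P = {0,2,7}:  v_{0} + v_{2} + v_{7} = 0 ; sig = [3:]
  P = {0,3,4}:  v_{0} + v_{3} + v_{4} = v_{1} ; sig = [3:1]
  P = {0,4,9}:  v_{0} + v_{4} + v_{9} = v_{8} ; sig = [3:1]
  P = {2,4,7}:  v_{2} + v_{4} + v_{7} = v_{5} ; sig = [3:1]
  P = {1,2,7}:  v_{1} + v_{2} + v_{7} = v_{3} + v_{4} ; sig = [3:1,1]
  P = {2,7,8}:  v_{2} + v_{7} + v_{8} = v_{4} + v_{9} ; sig = [3:1,1]

Hence PRS(X_Σ) =
    |P|=2: 11 collections, coeffs (), (), (1), (1,1), (1,1), (1,1), (1,1), (1,1), (1,2), (1,2), (2,2)
    |P|=3: 6 collections, coeffs (), (1), (1), (1), (1,1), (1,1)


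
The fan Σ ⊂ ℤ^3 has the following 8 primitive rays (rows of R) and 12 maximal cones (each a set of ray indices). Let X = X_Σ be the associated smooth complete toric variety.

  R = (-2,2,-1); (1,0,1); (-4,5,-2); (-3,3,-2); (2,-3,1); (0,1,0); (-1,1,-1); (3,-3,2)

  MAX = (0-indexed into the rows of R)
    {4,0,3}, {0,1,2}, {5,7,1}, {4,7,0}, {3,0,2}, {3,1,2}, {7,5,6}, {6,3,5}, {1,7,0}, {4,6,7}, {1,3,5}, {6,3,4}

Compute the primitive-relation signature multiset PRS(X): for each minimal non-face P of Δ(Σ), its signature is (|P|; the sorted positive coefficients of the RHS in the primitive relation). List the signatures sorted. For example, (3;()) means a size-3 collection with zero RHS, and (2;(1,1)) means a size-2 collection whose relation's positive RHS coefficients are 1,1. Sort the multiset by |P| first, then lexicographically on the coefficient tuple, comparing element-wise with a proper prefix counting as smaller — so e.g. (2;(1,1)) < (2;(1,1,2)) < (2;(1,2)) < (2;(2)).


|primitive collections| = 11. Relations:

  {3,7}:  v_{3} + v_{7} = 0  →  sig = (2;())
  {0,6}:  v_{0} + v_{6} = v_{3}  →  sig = (2;(1))
  {1,4}:  v_{1} + v_{4} = v_{7}  →  sig = (2;(1))
  {1,6}:  v_{1} + v_{6} = v_{5}  →  sig = (2;(1))
  {2,4}:  v_{2} + v_{4} = v_{0}  →  sig = (2;(1))
  {0,5}:  v_{0} + v_{5} = v_{1} + v_{3}  →  sig = (2;(1,1))
  {2,7}:  v_{2} + v_{7} = v_{0} + v_{1}  →  sig = (2;(1,1))
  {4,5}:  v_{4} + v_{5} = v_{6} + v_{7}  →  sig = (2;(1,1))
  {2,6}:  v_{2} + v_{6} = v_{1} + 2·v_{3}  →  sig = (2;(1,2))
  {2,5}:  v_{2} + v_{5} = 2·v_{1} + 2·v_{3}  →  sig = (2;(2,2))
  {0,1,3}:  v_{0} + v_{1} + v_{3} = v_{2}  →  sig = (3;(1))

Sorted signature multiset PRS(X):
{ (2;()),  (2;(1)) ×4,  (2;(1,1)) ×3,  (2;(1,2)),  (2;(2,2)),  (3;(1)) }


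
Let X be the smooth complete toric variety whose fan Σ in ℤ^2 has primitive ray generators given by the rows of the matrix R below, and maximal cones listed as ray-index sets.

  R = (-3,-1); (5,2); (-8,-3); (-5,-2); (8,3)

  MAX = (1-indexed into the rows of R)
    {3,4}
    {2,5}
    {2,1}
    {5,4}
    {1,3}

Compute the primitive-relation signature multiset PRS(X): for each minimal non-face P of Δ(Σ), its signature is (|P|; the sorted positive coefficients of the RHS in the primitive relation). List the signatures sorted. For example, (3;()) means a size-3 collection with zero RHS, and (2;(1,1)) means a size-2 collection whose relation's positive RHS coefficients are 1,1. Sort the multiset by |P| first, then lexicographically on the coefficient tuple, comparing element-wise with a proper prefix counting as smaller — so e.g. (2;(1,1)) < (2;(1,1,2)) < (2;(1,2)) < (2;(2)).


|primitive collections| = 5. Relations:

  P = {2,4}:  v_{2} + v_{4} = 0  ⟹  sig = (2;())
  P = {3,5}:  v_{3} + v_{5} = 0  ⟹  sig = (2;())
  P = {1,4}:  v_{1} + v_{4} = v_{3}  ⟹  sig = (2;(1))
  P = {1,5}:  v_{1} + v_{5} = v_{2}  ⟹  sig = (2;(1))
  P = {2,3}:  v_{2} + v_{3} = v_{1}  ⟹  sig = (2;(1))

Sorted signature multiset PRS(X):
[(2;()), (2;()), (2;(1)), (2;(1)), (2;(1))]


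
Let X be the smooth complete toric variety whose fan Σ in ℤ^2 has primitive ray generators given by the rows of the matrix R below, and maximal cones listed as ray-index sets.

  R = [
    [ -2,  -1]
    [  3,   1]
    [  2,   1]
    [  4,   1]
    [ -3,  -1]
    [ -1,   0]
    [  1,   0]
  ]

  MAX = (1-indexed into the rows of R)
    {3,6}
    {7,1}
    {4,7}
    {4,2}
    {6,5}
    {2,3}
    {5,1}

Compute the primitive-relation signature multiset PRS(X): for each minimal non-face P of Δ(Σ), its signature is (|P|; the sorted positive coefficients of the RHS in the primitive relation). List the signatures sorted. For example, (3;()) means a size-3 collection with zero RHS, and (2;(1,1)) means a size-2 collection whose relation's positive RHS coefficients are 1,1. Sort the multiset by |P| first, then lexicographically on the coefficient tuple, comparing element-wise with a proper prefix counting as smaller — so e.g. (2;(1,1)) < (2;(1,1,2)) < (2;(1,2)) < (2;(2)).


Minimal non-faces — 14 found among 7 rays, 7 max cones:

  • {1,3}:  v_{1} + v_{3} = 0 — sig = (2;())
  • {2,5}:  v_{2} + v_{5} = 0 — sig = (2;())
  • {6,7}:  v_{6} + v_{7} = 0 — sig = (2;())
  • {1,2}:  v_{1} + v_{2} = v_{7} — sig = (2;(1))
  • {1,6}:  v_{1} + v_{6} = v_{5} — sig = (2;(1))
  • {2,6}:  v_{2} + v_{6} = v_{3} — sig = (2;(1))
  • {2,7}:  v_{2} + v_{7} = v_{4} — sig = (2;(1))
  • {3,5}:  v_{3} + v_{5} = v_{6} — sig = (2;(1))
  • {3,7}:  v_{3} + v_{7} = v_{2} — sig = (2;(1))
  • {4,5}:  v_{4} + v_{5} = v_{7} — sig = (2;(1))
  • {4,6}:  v_{4} + v_{6} = v_{2} — sig = (2;(1))
  • {5,7}:  v_{5} + v_{7} = v_{1} — sig = (2;(1))
  • {1,4}:  v_{1} + v_{4} = 2·v_{7} — sig = (2;(2))
  • {3,4}:  v_{3} + v_{4} = 2·v_{2} — sig = (2;(2))

Sorted signature multiset PRS(X):
{ (2;()) ×3,  (2;(1)) ×9,  (2;(2)) ×2 }


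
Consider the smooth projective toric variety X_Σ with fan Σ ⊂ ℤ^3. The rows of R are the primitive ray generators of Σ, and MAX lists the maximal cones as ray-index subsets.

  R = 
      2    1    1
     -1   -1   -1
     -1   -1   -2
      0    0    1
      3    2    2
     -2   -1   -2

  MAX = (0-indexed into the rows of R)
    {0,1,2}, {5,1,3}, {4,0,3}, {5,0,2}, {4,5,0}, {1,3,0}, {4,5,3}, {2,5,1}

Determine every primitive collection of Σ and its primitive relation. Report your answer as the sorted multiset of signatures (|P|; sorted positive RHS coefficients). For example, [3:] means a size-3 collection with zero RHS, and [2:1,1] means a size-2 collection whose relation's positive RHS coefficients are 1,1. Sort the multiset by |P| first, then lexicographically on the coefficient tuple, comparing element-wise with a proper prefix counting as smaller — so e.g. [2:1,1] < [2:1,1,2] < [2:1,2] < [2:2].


|primitive collections| = 5. Relations:

  P={1,4}:  v_{1} + v_{4} = v_{0} ; sig = [2:1]
  P={2,3}:  v_{2} + v_{3} = v_{1} ; sig = [2:1]
  P={2,4}:  v_{2} + v_{4} = 2·v_{0} + v_{5} ; sig = [2:1,2]
  P={0,3,5}:  v_{0} + v_{3} + v_{5} = 0 ; sig = [3:]
  P={0,1,5}:  v_{0} + v_{1} + v_{5} = v_{2} ; sig = [3:1]

Signatures (|P|; sorted positive RHS coefficients), sorted:
    [2:1]
    [2:1]
    [2:1,2]
    [3:]
    [3:1]


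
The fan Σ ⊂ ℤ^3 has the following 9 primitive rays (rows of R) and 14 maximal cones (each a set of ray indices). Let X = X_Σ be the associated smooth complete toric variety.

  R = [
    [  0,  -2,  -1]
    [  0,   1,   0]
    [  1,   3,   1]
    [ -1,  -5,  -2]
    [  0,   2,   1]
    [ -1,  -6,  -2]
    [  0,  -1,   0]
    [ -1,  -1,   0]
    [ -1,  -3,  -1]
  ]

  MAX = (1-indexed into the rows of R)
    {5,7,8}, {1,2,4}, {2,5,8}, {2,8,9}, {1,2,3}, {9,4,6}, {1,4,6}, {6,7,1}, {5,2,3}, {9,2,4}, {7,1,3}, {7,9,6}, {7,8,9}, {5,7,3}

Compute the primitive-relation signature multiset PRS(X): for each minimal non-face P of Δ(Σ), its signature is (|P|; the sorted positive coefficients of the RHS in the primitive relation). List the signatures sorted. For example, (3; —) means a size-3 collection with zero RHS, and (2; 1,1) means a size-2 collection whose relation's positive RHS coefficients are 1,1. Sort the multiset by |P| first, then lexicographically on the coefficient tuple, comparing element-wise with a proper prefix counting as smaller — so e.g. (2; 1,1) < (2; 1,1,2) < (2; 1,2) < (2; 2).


|primitive collections| = 15. Relations:

  P = {1,5}:  v_{1} + v_{5} = 0 — sig = (2; —)
  P = {2,7}:  v_{2} + v_{7} = 0 — sig = (2; —)
  P = {3,9}:  v_{3} + v_{9} = 0 — sig = (2; —)
  P = {1,8}:  v_{1} + v_{8} = v_{9} — sig = (2; 1)
  P = {1,9}:  v_{1} + v_{9} = v_{4} — sig = (2; 1)
  P = {2,6}:  v_{2} + v_{6} = v_{4} — sig = (2; 1)
  P = {3,4}:  v_{3} + v_{4} = v_{1} — sig = (2; 1)
  P = {3,8}:  v_{3} + v_{8} = v_{5} — sig = (2; 1)
  P = {4,5}:  v_{4} + v_{5} = v_{9} — sig = (2; 1)
  P = {4,7}:  v_{4} + v_{7} = v_{6} — sig = (2; 1)
  P = {5,9}:  v_{5} + v_{9} = v_{8} — sig = (2; 1)
  P = {3,6}:  v_{3} + v_{6} = v_{1} + v_{7} — sig = (2; 1,1)
  P = {5,6}:  v_{5} + v_{6} = v_{7} + v_{9} — sig = (2; 1,1)
  P = {6,8}:  v_{6} + v_{8} = v_{7} + 2·v_{9} — sig = (2; 1,2)
  P = {4,8}:  v_{4} + v_{8} = 2·v_{9} — sig = (2; 2)

so the primitive-relation signature multiset is
    (2; —)
    (2; —)
    (2; —)
    (2; 1)
    (2; 1)
    (2; 1)
    (2; 1)
    (2; 1)
    (2; 1)
    (2; 1)
    (2; 1)
    (2; 1,1)
    (2; 1,1)
    (2; 1,2)
    (2; 2)


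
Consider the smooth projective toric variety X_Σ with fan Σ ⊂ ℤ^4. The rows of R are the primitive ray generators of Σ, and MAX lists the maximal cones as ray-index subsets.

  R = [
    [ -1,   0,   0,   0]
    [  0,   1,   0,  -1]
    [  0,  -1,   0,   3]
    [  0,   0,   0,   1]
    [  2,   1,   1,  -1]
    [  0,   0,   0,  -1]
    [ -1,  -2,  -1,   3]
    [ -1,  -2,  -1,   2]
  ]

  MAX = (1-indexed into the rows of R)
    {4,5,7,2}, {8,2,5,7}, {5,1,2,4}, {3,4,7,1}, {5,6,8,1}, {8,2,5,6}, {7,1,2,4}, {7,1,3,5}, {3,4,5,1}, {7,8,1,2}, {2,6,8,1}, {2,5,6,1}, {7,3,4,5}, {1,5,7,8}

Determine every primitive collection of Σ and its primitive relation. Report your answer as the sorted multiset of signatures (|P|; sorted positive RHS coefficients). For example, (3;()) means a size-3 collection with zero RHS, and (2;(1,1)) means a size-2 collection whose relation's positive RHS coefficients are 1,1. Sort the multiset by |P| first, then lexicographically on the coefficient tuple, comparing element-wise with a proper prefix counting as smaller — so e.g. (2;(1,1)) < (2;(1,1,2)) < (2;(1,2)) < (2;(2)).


9 collections generate NE(X_Σ); each relation:

  {4,6}:  v_{4} + v_{6} = 0 — sig = (2;())
  {4,8}:  v_{4} + v_{8} = v_{7} — sig = (2;(1))
  {6,7}:  v_{6} + v_{7} = v_{8} — sig = (2;(1))
  {3,6}:  v_{3} + v_{6} = v_{1} + v_{5} + v_{7} — sig = (2;(1,1,1))
  {3,8}:  v_{3} + v_{8} = v_{1} + v_{5} + 2·v_{7} — sig = (2;(1,1,2))
  {2,3}:  v_{2} + v_{3} = 2·v_{4} — sig = (2;(2))
  {1,2,5,8}:  v_{1} + v_{2} + v_{5} + v_{8} = 0 — sig = (4;())
  {1,2,5,7}:  v_{1} + v_{2} + v_{5} + v_{7} = v_{4} — sig = (4;(1))
  {1,4,5,7}:  v_{1} + v_{4} + v_{5} + v_{7} = v_{3} — sig = (4;(1))

Sorted signature multiset PRS(X):
{ (2;()),  (2;(1)) ×2,  (2;(1,1,1)),  (2;(1,1,2)),  (2;(2)),  (4;()),  (4;(1)) ×2 }


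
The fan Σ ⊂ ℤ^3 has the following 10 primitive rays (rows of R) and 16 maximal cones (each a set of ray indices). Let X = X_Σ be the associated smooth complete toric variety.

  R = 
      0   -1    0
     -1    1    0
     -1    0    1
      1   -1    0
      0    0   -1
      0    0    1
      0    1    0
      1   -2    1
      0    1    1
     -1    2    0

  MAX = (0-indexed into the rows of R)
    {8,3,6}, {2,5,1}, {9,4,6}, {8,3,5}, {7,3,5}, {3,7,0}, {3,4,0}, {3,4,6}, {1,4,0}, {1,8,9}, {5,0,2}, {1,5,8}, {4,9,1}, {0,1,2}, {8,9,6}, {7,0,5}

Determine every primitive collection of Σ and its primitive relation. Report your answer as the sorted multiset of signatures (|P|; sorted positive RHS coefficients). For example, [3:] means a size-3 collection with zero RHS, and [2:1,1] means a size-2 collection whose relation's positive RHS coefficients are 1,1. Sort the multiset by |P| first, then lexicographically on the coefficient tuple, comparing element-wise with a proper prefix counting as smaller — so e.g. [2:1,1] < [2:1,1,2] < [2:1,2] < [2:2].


Σ has 23 primitive collections:

  P = {0,6}:  v_{0} + v_{6} = 0  ⟹  sig = [2:]
  P = {1,3}:  v_{1} + v_{3} = 0  ⟹  sig = [2:]
  P = {4,5}:  v_{4} + v_{5} = 0  ⟹  sig = [2:]
  P = {0,8}:  v_{0} + v_{8} = v_{5}  ⟹  sig = [2:1]
  P = {0,9}:  v_{0} + v_{9} = v_{1}  ⟹  sig = [2:1]
  P = {1,6}:  v_{1} + v_{6} = v_{9}  ⟹  sig = [2:1]
  P = {3,9}:  v_{3} + v_{9} = v_{6}  ⟹  sig = [2:1]
  P = {4,8}:  v_{4} + v_{8} = v_{6}  ⟹  sig = [2:1]
  P = {5,6}:  v_{5} + v_{6} = v_{8}  ⟹  sig = [2:1]
  P = {7,9}:  v_{7} + v_{9} = v_{5}  ⟹  sig = [2:1]
  P = {1,7}:  v_{1} + v_{7} = v_{0} + v_{5}  ⟹  sig = [2:1,1]
  P = {2,3}:  v_{2} + v_{3} = v_{0} + v_{5}  ⟹  sig = [2:1,1]
  P = {2,4}:  v_{2} + v_{4} = v_{0} + v_{1}  ⟹  sig = [2:1,1]
  P = {2,6}:  v_{2} + v_{6} = v_{1} + v_{5}  ⟹  sig = [2:1,1]
  P = {4,7}:  v_{4} + v_{7} = v_{0} + v_{3}  ⟹  sig = [2:1,1]
  P = {5,9}:  v_{5} + v_{9} = v_{1} + v_{8}  ⟹  sig = [2:1,1]
  P = {6,7}:  v_{6} + v_{7} = v_{3} + v_{5}  ⟹  sig = [2:1,1]
  P = {2,8}:  v_{2} + v_{8} = v_{1} + 2·v_{5}  ⟹  sig = [2:1,2]
  P = {2,9}:  v_{2} + v_{9} = 2·v_{1} + v_{5}  ⟹  sig = [2:1,2]
  P = {7,8}:  v_{7} + v_{8} = v_{3} + 2·v_{5}  ⟹  sig = [2:1,2]
  P = {2,7}:  v_{2} + v_{7} = 2·v_{0} + 2·v_{5}  ⟹  sig = [2:2,2]
  P = {0,1,5}:  v_{0} + v_{1} + v_{5} = v_{2}  ⟹  sig = [3:1]
  P = {0,3,5}:  v_{0} + v_{3} + v_{5} = v_{7}  ⟹  sig = [3:1]

Sorted signature multiset PRS(X):
    |P|=2: 21 collections, coeffs (), (), (), (1), (1), (1), (1), (1), (1), (1), (1,1), (1,1), (1,1), (1,1), (1,1), (1,1), (1,1), (1,2), (1,2), (1,2), (2,2)
    |P|=3: 2 collections, coeffs (1), (1)


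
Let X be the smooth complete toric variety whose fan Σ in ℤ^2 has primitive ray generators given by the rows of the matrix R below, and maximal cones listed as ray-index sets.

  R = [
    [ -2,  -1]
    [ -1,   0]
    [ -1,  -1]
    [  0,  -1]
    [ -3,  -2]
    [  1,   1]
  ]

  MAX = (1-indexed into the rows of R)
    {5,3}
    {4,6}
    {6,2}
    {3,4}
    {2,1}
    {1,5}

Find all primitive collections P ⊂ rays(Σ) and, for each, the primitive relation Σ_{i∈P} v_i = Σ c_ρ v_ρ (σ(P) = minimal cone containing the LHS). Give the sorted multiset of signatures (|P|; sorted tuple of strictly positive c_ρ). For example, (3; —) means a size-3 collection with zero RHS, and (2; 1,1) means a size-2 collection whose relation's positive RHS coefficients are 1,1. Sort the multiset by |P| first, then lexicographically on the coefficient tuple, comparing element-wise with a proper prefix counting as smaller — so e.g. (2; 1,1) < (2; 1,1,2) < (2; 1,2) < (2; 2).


The 9 primitive collections of Σ (r=6, n=2):

  {3,6}:  v_{3} + v_{6} = 0  so sig = (2; —)
  {1,3}:  v_{1} + v_{3} = v_{5}  so sig = (2; 1)
  {1,6}:  v_{1} + v_{6} = v_{2}  so sig = (2; 1)
  {2,3}:  v_{2} + v_{3} = v_{1}  so sig = (2; 1)
  {2,4}:  v_{2} + v_{4} = v_{3}  so sig = (2; 1)
  {5,6}:  v_{5} + v_{6} = v_{1}  so sig = (2; 1)
  {1,4}:  v_{1} + v_{4} = 2·v_{3}  so sig = (2; 2)
  {2,5}:  v_{2} + v_{5} = 2·v_{1}  so sig = (2; 2)
  {4,5}:  v_{4} + v_{5} = 3·v_{3}  so sig = (2; 3)

so the primitive-relation signature multiset is
    |P|=2: 9 collections, coeffs (), (1), (1), (1), (1), (1), (2), (2), (3)


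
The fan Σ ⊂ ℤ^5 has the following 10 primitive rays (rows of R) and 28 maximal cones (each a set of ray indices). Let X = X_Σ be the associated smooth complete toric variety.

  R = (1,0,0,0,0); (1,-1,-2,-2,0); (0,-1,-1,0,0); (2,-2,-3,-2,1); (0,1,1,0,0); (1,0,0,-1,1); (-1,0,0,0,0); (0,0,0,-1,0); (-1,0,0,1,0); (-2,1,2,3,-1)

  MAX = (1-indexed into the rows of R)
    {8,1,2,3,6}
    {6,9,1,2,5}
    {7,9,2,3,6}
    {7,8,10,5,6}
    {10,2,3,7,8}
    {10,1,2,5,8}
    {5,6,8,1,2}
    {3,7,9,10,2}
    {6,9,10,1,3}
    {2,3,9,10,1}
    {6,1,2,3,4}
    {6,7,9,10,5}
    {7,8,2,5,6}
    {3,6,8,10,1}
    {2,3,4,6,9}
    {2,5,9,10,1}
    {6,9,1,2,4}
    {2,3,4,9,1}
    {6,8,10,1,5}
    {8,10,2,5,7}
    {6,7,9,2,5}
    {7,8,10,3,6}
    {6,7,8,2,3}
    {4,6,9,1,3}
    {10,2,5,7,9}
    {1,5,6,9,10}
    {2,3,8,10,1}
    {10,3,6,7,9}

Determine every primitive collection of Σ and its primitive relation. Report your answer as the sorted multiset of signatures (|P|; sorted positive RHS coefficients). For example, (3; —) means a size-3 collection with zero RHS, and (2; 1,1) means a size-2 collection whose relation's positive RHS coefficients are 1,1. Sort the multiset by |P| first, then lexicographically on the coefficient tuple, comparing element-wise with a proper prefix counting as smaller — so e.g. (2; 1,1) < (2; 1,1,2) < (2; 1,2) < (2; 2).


The 9 primitive collections of Σ (r=10, n=5):

  {1,7}:  v_{1} + v_{7} = 0 ; sig = (2; —)
  {3,5}:  v_{3} + v_{5} = 0 ; sig = (2; —)
  {8,9}:  v_{8} + v_{9} = v_{7} ; sig = (2; 1)
  {4,8}:  v_{4} + v_{8} = v_{2} + v_{3} + v_{6} ; sig = (2; 1,1,1)
  {4,10}:  v_{4} + v_{10} = v_{1} + v_{3} + v_{9} ; sig = (2; 1,1,1)
  {4,5}:  v_{4} + v_{5} = v_{1} + v_{2} + v_{6} + v_{9} ; sig = (2; 1,1,1,1)
  {4,7}:  v_{4} + v_{7} = v_{2} + v_{3} + v_{6} + v_{9} ; sig = (2; 1,1,1,1)
  {2,6,10}:  v_{2} + v_{6} + v_{10} = 0 ; sig = (3; —)
  {1,2,3,6,9}:  v_{1} + v_{2} + v_{3} + v_{6} + v_{9} = v_{4} ; sig = (5; 1)

Sorted signature multiset PRS(X):
    (2; —)
    (2; —)
    (2; 1)
    (2; 1,1,1)
    (2; 1,1,1)
    (2; 1,1,1,1)
    (2; 1,1,1,1)
    (3; —)
    (5; 1)


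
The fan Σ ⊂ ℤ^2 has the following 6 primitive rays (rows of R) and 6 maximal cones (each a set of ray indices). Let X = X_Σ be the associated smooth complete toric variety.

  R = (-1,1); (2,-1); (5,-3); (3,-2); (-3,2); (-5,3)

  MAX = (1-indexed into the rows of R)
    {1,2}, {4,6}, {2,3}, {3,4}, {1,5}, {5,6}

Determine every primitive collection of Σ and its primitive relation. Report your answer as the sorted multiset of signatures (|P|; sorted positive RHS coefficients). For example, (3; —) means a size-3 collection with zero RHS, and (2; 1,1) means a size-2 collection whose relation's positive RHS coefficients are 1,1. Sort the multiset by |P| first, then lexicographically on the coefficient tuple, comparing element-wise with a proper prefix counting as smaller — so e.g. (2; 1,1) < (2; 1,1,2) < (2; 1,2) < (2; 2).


The 9 primitive collections of Σ (r=6, n=2):

  • {3,6}:  v_{3} + v_{6} = 0  so sig = (2; —)
  • {4,5}:  v_{4} + v_{5} = 0  so sig = (2; —)
  • {1,4}:  v_{1} + v_{4} = v_{2}  so sig = (2; 1)
  • {2,4}:  v_{2} + v_{4} = v_{3}  so sig = (2; 1)
  • {2,5}:  v_{2} + v_{5} = v_{1}  so sig = (2; 1)
  • {2,6}:  v_{2} + v_{6} = v_{5}  so sig = (2; 1)
  • {3,5}:  v_{3} + v_{5} = v_{2}  so sig = (2; 1)
  • {1,3}:  v_{1} + v_{3} = 2·v_{2}  so sig = (2; 2)
  • {1,6}:  v_{1} + v_{6} = 2·v_{5}  so sig = (2; 2)

so the primitive-relation signature multiset is
    |P|=2: 9 collections, coeffs (), (), (1), (1), (1), (1), (1), (2), (2)


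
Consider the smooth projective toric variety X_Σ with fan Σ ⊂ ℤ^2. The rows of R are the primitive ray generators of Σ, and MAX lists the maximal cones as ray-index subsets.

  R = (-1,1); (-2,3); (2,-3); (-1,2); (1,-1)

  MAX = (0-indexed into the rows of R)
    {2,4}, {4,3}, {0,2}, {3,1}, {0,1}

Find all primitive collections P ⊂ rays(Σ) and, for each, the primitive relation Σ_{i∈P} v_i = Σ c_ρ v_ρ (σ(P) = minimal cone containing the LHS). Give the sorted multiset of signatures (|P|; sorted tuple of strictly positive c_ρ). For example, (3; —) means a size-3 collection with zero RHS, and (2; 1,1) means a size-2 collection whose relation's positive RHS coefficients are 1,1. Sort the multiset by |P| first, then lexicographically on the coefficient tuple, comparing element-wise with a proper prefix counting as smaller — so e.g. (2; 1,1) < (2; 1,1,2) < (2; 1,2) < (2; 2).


5 minimal non-faces of Δ(Σ) (on 5 rays):

  P={0,4}:  v_{0} + v_{4} = 0 ; sig = (2; —)
  P={1,2}:  v_{1} + v_{2} = 0 ; sig = (2; —)
  P={0,3}:  v_{0} + v_{3} = v_{1} ; sig = (2; 1)
  P={1,4}:  v_{1} + v_{4} = v_{3} ; sig = (2; 1)
  P={2,3}:  v_{2} + v_{3} = v_{4} ; sig = (2; 1)

so the primitive-relation signature multiset is
[(2; —), (2; —), (2; 1), (2; 1), (2; 1)]


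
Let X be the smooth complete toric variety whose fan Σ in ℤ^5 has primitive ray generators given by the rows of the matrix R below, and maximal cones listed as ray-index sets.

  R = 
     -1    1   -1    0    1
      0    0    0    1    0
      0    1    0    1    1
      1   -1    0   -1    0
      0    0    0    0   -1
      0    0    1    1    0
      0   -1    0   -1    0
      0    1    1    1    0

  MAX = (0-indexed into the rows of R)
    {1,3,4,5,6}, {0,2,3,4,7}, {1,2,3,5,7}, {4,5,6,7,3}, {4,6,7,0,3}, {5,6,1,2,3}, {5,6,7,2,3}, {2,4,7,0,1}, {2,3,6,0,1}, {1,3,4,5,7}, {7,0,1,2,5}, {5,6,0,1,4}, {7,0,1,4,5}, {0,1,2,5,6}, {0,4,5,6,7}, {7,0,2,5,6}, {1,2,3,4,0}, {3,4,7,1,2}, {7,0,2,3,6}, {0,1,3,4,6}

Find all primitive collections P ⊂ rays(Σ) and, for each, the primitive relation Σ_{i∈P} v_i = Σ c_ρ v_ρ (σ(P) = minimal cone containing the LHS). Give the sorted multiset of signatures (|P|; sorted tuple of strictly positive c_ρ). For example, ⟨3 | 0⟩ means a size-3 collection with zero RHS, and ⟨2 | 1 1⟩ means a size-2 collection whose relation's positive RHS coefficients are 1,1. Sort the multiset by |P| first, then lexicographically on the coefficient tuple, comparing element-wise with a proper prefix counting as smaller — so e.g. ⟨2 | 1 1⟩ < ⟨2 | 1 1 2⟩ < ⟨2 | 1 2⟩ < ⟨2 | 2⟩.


The 5 primitive collections of Σ (r=8, n=5):

  • {2,4,6}:  v_{2} + v_{4} + v_{6} = 0 ; sig = ⟨3 | 0⟩
  • {1,6,7}:  v_{1} + v_{6} + v_{7} = v_{5} ; sig = ⟨3 | 1⟩
  • {0,3,5}:  v_{0} + v_{3} + v_{5} = v_{2} + v_{6} ; sig = ⟨3 | 1 1⟩
  • {2,4,5}:  v_{2} + v_{4} + v_{5} = v_{1} + v_{7} ; sig = ⟨3 | 1 1⟩
  • {0,1,3,7}:  v_{0} + v_{1} + v_{3} + v_{7} = v_{2} ; sig = ⟨4 | 1⟩

Signatures (|P|; sorted positive RHS coefficients), sorted:
    |P|=3: 4 collections, coeffs (), (1), (1,1), (1,1)
    |P|=4: 1 collection, coeffs (1)


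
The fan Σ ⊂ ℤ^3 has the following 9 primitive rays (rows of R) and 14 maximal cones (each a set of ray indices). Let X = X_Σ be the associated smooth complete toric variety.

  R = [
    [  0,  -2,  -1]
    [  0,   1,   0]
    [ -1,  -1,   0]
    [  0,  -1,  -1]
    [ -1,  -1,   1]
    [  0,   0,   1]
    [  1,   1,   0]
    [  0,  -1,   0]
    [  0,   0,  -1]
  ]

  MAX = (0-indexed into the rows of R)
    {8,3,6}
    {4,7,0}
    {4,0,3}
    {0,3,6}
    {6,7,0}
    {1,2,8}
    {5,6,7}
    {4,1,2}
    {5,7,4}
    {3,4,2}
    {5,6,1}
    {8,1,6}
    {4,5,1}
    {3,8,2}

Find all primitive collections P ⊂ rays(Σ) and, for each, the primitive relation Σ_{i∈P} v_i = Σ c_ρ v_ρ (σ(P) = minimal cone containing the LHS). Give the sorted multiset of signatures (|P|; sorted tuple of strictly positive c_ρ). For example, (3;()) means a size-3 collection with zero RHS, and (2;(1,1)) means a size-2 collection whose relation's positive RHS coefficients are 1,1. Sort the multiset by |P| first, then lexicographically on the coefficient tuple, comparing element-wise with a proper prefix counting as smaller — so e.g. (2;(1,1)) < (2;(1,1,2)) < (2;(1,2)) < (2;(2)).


Minimal non-faces — 15 found among 9 rays, 14 max cones:

  P = {1,7}:  v_{1} + v_{7} = 0  so sig = (2;())
  P = {2,6}:  v_{2} + v_{6} = 0  so sig = (2;())
  P = {5,8}:  v_{5} + v_{8} = 0  so sig = (2;())
  P = {0,1}:  v_{0} + v_{1} = v_{3}  so sig = (2;(1))
  P = {1,3}:  v_{1} + v_{3} = v_{8}  so sig = (2;(1))
  P = {2,5}:  v_{2} + v_{5} = v_{4}  so sig = (2;(1))
  P = {3,5}:  v_{3} + v_{5} = v_{7}  so sig = (2;(1))
  P = {3,7}:  v_{3} + v_{7} = v_{0}  so sig = (2;(1))
  P = {4,6}:  v_{4} + v_{6} = v_{5}  so sig = (2;(1))
  P = {4,8}:  v_{4} + v_{8} = v_{2}  so sig = (2;(1))
  P = {7,8}:  v_{7} + v_{8} = v_{3}  so sig = (2;(1))
  P = {2,7}:  v_{2} + v_{7} = v_{3} + v_{4}  so sig = (2;(1,1))
  P = {0,2}:  v_{0} + v_{2} = 2·v_{3} + v_{4}  so sig = (2;(1,2))
  P = {0,5}:  v_{0} + v_{5} = 2·v_{7}  so sig = (2;(2))
  P = {0,8}:  v_{0} + v_{8} = 2·v_{3}  so sig = (2;(2))

so the primitive-relation signature multiset is
{ (2;()) ×3,  (2;(1)) ×8,  (2;(1,1)),  (2;(1,2)),  (2;(2)) ×2 }


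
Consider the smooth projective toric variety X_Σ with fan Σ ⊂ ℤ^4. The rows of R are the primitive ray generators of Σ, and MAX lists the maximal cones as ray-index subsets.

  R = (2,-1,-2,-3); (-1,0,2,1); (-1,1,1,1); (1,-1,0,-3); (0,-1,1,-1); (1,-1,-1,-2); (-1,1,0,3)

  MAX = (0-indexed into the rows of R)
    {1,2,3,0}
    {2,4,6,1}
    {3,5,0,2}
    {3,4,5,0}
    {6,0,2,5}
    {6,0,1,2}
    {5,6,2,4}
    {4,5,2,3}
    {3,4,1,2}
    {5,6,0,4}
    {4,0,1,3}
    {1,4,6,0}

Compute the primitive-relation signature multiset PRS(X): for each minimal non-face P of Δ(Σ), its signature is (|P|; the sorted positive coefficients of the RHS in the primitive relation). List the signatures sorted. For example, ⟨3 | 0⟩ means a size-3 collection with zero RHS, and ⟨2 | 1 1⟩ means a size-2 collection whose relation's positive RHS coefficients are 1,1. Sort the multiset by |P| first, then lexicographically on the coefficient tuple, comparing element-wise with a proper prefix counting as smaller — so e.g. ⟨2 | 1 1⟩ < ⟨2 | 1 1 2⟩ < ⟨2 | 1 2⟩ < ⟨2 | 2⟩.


3 collections generate NE(X_Σ); each relation:

  {3,6}:  v_{3} + v_{6} = 0  ⇒ sig = ⟨2 | 0⟩
  {1,5}:  v_{1} + v_{5} = v_{4}  ⇒ sig = ⟨2 | 1⟩
  {0,2,4}:  v_{0} + v_{2} + v_{4} = v_{3}  ⇒ sig = ⟨3 | 1⟩

so the primitive-relation signature multiset is
[⟨2 | 0⟩, ⟨2 | 1⟩, ⟨3 | 1⟩]


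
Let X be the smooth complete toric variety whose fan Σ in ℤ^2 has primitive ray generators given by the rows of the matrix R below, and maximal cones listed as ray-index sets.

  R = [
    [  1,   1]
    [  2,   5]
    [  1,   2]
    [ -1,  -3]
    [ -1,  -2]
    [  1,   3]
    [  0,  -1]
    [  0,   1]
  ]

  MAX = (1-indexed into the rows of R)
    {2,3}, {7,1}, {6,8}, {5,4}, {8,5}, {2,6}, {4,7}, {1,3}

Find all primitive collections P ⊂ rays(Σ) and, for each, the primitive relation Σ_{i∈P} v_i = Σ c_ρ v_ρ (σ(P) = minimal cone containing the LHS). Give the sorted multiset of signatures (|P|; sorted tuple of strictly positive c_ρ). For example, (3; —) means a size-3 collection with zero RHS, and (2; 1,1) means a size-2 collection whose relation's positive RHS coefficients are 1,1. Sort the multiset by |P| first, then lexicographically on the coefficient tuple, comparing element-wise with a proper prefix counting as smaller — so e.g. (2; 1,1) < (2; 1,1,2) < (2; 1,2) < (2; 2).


The 20 primitive collections of Σ (r=8, n=2):

  {3,5}:  v_{3} + v_{5} = 0  ⇒ sig = (2; —)
  {4,6}:  v_{4} + v_{6} = 0  ⇒ sig = (2; —)
  {7,8}:  v_{7} + v_{8} = 0  ⇒ sig = (2; —)
  {1,5}:  v_{1} + v_{5} = v_{7}  ⇒ sig = (2; 1)
  {1,8}:  v_{1} + v_{8} = v_{3}  ⇒ sig = (2; 1)
  {2,4}:  v_{2} + v_{4} = v_{3}  ⇒ sig = (2; 1)
  {2,5}:  v_{2} + v_{5} = v_{6}  ⇒ sig = (2; 1)
  {3,4}:  v_{3} + v_{4} = v_{7}  ⇒ sig = (2; 1)
  {3,6}:  v_{3} + v_{6} = v_{2}  ⇒ sig = (2; 1)
  {3,7}:  v_{3} + v_{7} = v_{1}  ⇒ sig = (2; 1)
  {3,8}:  v_{3} + v_{8} = v_{6}  ⇒ sig = (2; 1)
  {4,8}:  v_{4} + v_{8} = v_{5}  ⇒ sig = (2; 1)
  {5,6}:  v_{5} + v_{6} = v_{8}  ⇒ sig = (2; 1)
  {5,7}:  v_{5} + v_{7} = v_{4}  ⇒ sig = (2; 1)
  {6,7}:  v_{6} + v_{7} = v_{3}  ⇒ sig = (2; 1)
  {1,4}:  v_{1} + v_{4} = 2·v_{7}  ⇒ sig = (2; 2)
  {1,6}:  v_{1} + v_{6} = 2·v_{3}  ⇒ sig = (2; 2)
  {2,7}:  v_{2} + v_{7} = 2·v_{3}  ⇒ sig = (2; 2)
  {2,8}:  v_{2} + v_{8} = 2·v_{6}  ⇒ sig = (2; 2)
  {1,2}:  v_{1} + v_{2} = 3·v_{3}  ⇒ sig = (2; 3)

Hence PRS(X_Σ) =
{ (2; —) ×3,  (2; 1) ×12,  (2; 2) ×4,  (2; 3) }


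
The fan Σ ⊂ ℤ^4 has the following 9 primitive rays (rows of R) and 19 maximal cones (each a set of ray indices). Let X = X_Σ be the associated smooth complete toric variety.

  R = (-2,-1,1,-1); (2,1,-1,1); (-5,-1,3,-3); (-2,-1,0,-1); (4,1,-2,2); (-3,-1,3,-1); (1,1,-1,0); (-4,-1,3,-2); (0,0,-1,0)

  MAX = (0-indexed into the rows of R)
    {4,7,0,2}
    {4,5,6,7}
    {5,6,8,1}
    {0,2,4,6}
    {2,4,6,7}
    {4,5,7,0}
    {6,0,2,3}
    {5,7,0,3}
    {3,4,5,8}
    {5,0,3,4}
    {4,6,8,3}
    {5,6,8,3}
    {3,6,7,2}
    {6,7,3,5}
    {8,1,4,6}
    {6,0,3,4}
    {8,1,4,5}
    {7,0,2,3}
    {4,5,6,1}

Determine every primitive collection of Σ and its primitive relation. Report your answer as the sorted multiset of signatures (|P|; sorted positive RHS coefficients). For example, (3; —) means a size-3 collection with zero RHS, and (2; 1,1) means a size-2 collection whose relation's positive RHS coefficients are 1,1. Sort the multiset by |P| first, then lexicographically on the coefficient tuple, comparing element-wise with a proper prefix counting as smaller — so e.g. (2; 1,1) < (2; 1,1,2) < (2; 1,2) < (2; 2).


14 minimal non-faces of Δ(Σ) (on 9 rays):

  P={0,1}:  v_{0} + v_{1} = 0  ⇒ sig = (2; —)
  P={0,8}:  v_{0} + v_{8} = v_{3}  ⇒ sig = (2; 1)
  P={1,3}:  v_{1} + v_{3} = v_{8}  ⇒ sig = (2; 1)
  P={1,2}:  v_{1} + v_{2} = v_{6} + v_{7}  ⇒ sig = (2; 1,1)
  P={1,7}:  v_{1} + v_{7} = v_{5} + v_{6}  ⇒ sig = (2; 1,1)
  P={2,8}:  v_{2} + v_{8} = v_{3} + v_{6} + v_{7}  ⇒ sig = (2; 1,1,1)
  P={7,8}:  v_{7} + v_{8} = v_{3} + v_{5} + v_{6}  ⇒ sig = (2; 1,1,1)
  P={2,5}:  v_{2} + v_{5} = 2·v_{7}  ⇒ sig = (2; 2)
  P={0,5,6}:  v_{0} + v_{5} + v_{6} = v_{7}  ⇒ sig = (3; 1)
  P={0,6,7}:  v_{0} + v_{6} + v_{7} = v_{2}  ⇒ sig = (3; 1)
  P={3,4,7}:  v_{3} + v_{4} + v_{7} = v_{0}  ⇒ sig = (3; 1)
  P={2,3,4}:  v_{2} + v_{3} + v_{4} = 2·v_{0} + v_{6}  ⇒ sig = (3; 1,2)
  P={3,4,5,6}:  v_{3} + v_{4} + v_{5} + v_{6} = 0  ⇒ sig = (4; —)
  P={4,5,6,8}:  v_{4} + v_{5} + v_{6} + v_{8} = v_{1}  ⇒ sig = (4; 1)

so the primitive-relation signature multiset is
    |P|=2: 8 collections, coeffs (), (1), (1), (1,1), (1,1), (1,1,1), (1,1,1), (2)
    |P|=3: 4 collections, coeffs (1), (1), (1), (1,2)
    |P|=4: 2 collections, coeffs (), (1)


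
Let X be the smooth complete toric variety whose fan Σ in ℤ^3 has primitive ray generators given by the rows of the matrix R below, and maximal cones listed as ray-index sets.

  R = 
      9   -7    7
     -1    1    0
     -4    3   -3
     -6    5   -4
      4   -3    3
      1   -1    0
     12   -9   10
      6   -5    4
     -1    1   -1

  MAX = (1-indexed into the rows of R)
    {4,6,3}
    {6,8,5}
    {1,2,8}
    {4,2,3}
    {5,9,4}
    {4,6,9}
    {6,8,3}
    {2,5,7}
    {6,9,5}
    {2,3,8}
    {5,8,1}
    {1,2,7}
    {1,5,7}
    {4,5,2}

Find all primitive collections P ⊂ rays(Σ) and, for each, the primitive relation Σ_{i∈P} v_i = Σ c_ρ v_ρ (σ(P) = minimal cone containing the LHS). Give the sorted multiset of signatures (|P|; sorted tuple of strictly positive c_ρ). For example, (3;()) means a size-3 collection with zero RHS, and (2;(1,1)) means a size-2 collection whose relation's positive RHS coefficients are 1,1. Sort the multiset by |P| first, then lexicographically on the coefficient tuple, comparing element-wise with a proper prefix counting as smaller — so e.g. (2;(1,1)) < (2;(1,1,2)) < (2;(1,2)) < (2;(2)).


|primitive collections| = 18. Relations:

  • {2,6}:  v_{2} + v_{6} = 0  ⇒ sig = (2;())
  • {3,5}:  v_{3} + v_{5} = 0  ⇒ sig = (2;())
  • {4,8}:  v_{4} + v_{8} = 0  ⇒ sig = (2;())
  • {1,3}:  v_{1} + v_{3} = v_{2} + v_{8}  ⇒ sig = (2;(1,1))
  • {1,4}:  v_{1} + v_{4} = v_{2} + v_{5}  ⇒ sig = (2;(1,1))
  • {1,6}:  v_{1} + v_{6} = v_{5} + v_{8}  ⇒ sig = (2;(1,1))
  • {2,9}:  v_{2} + v_{9} = v_{4} + v_{5}  ⇒ sig = (2;(1,1))
  • {3,7}:  v_{3} + v_{7} = v_{1} + v_{2}  ⇒ sig = (2;(1,1))
  • {3,9}:  v_{3} + v_{9} = v_{4} + v_{6}  ⇒ sig = (2;(1,1))
  • {6,7}:  v_{6} + v_{7} = v_{1} + v_{5}  ⇒ sig = (2;(1,1))
  • {8,9}:  v_{8} + v_{9} = v_{5} + v_{6}  ⇒ sig = (2;(1,1))
  • {7,9}:  v_{7} + v_{9} = v_{2} + 3·v_{5}  ⇒ sig = (2;(1,3))
  • {1,9}:  v_{1} + v_{9} = 2·v_{5}  ⇒ sig = (2;(2))
  • {7,8}:  v_{7} + v_{8} = 2·v_{1}  ⇒ sig = (2;(2))
  • {4,7}:  v_{4} + v_{7} = 2·v_{2} + 2·v_{5}  ⇒ sig = (2;(2,2))
  • {1,2,5}:  v_{1} + v_{2} + v_{5} = v_{7}  ⇒ sig = (3;(1))
  • {2,5,8}:  v_{2} + v_{5} + v_{8} = v_{1}  ⇒ sig = (3;(1))
  • {4,5,6}:  v_{4} + v_{5} + v_{6} = v_{9}  ⇒ sig = (3;(1))

Signatures (|P|; sorted positive RHS coefficients), sorted:
    |P|=2: 15 collections, coeffs (), (), (), (1,1), (1,1), (1,1), (1,1), (1,1), (1,1), (1,1), (1,1), (1,3), (2), (2), (2,2)
    |P|=3: 3 collections, coeffs (1), (1), (1)
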